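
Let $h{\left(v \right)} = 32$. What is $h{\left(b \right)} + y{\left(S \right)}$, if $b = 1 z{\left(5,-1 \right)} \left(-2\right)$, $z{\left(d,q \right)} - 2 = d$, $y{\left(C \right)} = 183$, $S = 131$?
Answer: $215$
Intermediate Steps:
$z{\left(d,q \right)} = 2 + d$
$b = -14$ ($b = 1 \left(2 + 5\right) \left(-2\right) = 1 \cdot 7 \left(-2\right) = 7 \left(-2\right) = -14$)
$h{\left(b \right)} + y{\left(S \right)} = 32 + 183 = 215$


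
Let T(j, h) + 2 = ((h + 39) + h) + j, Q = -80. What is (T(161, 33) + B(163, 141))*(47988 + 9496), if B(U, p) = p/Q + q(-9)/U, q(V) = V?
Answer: 49132393947/3260 ≈ 1.5071e+7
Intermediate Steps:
B(U, p) = -9/U - p/80 (B(U, p) = p/(-80) - 9/U = p*(-1/80) - 9/U = -p/80 - 9/U = -9/U - p/80)
T(j, h) = 37 + j + 2*h (T(j, h) = -2 + (((h + 39) + h) + j) = -2 + (((39 + h) + h) + j) = -2 + ((39 + 2*h) + j) = -2 + (39 + j + 2*h) = 37 + j + 2*h)
(T(161, 33) + B(163, 141))*(47988 + 9496) = ((37 + 161 + 2*33) + (-9/163 - 1/80*141))*(47988 + 9496) = ((37 + 161 + 66) + (-9*1/163 - 141/80))*57484 = (264 + (-9/163 - 141/80))*57484 = (264 - 23703/13040)*57484 = (3418857/13040)*57484 = 49132393947/3260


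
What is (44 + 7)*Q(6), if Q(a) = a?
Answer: 306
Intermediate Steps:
(44 + 7)*Q(6) = (44 + 7)*6 = 51*6 = 306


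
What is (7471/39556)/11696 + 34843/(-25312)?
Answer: -16249818023/11804959936 ≈ -1.3765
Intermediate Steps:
(7471/39556)/11696 + 34843/(-25312) = (7471*(1/39556))*(1/11696) + 34843*(-1/25312) = (241/1276)*(1/11696) - 34843/25312 = 241/14924096 - 34843/25312 = -16249818023/11804959936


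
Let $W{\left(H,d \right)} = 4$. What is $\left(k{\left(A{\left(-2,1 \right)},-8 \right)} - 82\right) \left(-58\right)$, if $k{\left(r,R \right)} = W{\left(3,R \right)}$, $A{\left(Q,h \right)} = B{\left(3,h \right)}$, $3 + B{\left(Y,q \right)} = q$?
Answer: $4524$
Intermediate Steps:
$B{\left(Y,q \right)} = -3 + q$
$A{\left(Q,h \right)} = -3 + h$
$k{\left(r,R \right)} = 4$
$\left(k{\left(A{\left(-2,1 \right)},-8 \right)} - 82\right) \left(-58\right) = \left(4 - 82\right) \left(-58\right) = \left(-78\right) \left(-58\right) = 4524$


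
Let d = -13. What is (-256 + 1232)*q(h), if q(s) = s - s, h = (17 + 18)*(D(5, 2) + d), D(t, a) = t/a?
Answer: 0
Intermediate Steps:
h = -735/2 (h = (17 + 18)*(5/2 - 13) = 35*(5*(½) - 13) = 35*(5/2 - 13) = 35*(-21/2) = -735/2 ≈ -367.50)
q(s) = 0
(-256 + 1232)*q(h) = (-256 + 1232)*0 = 976*0 = 0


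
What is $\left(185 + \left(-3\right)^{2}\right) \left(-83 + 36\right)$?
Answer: $-9118$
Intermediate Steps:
$\left(185 + \left(-3\right)^{2}\right) \left(-83 + 36\right) = \left(185 + 9\right) \left(-47\right) = 194 \left(-47\right) = -9118$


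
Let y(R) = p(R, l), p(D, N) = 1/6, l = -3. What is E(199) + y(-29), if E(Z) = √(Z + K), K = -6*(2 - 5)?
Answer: ⅙ + √217 ≈ 14.898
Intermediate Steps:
K = 18 (K = -6*(-3) = 18)
p(D, N) = ⅙
E(Z) = √(18 + Z) (E(Z) = √(Z + 18) = √(18 + Z))
y(R) = ⅙
E(199) + y(-29) = √(18 + 199) + ⅙ = √217 + ⅙ = ⅙ + √217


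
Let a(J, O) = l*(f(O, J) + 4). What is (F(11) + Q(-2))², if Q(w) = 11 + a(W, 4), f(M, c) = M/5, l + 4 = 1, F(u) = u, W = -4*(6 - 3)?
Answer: 1444/25 ≈ 57.760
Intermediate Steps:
W = -12 (W = -4*3 = -12)
l = -3 (l = -4 + 1 = -3)
f(M, c) = M/5 (f(M, c) = M*(⅕) = M/5)
a(J, O) = -12 - 3*O/5 (a(J, O) = -3*(O/5 + 4) = -3*(4 + O/5) = -12 - 3*O/5)
Q(w) = -17/5 (Q(w) = 11 + (-12 - ⅗*4) = 11 + (-12 - 12/5) = 11 - 72/5 = -17/5)
(F(11) + Q(-2))² = (11 - 17/5)² = (38/5)² = 1444/25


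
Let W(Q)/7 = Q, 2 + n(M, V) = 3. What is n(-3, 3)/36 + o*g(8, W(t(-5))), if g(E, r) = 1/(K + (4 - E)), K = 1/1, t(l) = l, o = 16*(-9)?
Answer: 1729/36 ≈ 48.028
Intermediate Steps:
o = -144
K = 1
n(M, V) = 1 (n(M, V) = -2 + 3 = 1)
W(Q) = 7*Q
g(E, r) = 1/(5 - E) (g(E, r) = 1/(1 + (4 - E)) = 1/(5 - E))
n(-3, 3)/36 + o*g(8, W(t(-5))) = 1/36 - 144/(5 - 1*8) = 1*(1/36) - 144/(5 - 8) = 1/36 - 144/(-3) = 1/36 - 144*(-⅓) = 1/36 + 48 = 1729/36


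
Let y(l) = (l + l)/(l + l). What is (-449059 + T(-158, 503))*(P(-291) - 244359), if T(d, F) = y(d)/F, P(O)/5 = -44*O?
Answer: 40734373873164/503 ≈ 8.0983e+10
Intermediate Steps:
P(O) = -220*O (P(O) = 5*(-44*O) = -220*O)
y(l) = 1 (y(l) = (2*l)/((2*l)) = (2*l)*(1/(2*l)) = 1)
T(d, F) = 1/F
(-449059 + T(-158, 503))*(P(-291) - 244359) = (-449059 + 1/503)*(-220*(-291) - 244359) = (-449059 + 1/503)*(64020 - 244359) = -225876676/503*(-180339) = 40734373873164/503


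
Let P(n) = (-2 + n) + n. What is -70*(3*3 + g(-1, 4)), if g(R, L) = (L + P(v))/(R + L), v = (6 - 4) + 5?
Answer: -3010/3 ≈ -1003.3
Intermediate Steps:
v = 7 (v = 2 + 5 = 7)
P(n) = -2 + 2*n
g(R, L) = (12 + L)/(L + R) (g(R, L) = (L + (-2 + 2*7))/(R + L) = (L + (-2 + 14))/(L + R) = (L + 12)/(L + R) = (12 + L)/(L + R))
-70*(3*3 + g(-1, 4)) = -70*(3*3 + (12 + 4)/(4 - 1)) = -70*(9 + 16/3) = -70*43/3 = -3010/3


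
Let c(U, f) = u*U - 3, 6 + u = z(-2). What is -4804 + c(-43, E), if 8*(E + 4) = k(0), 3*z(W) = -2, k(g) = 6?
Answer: -13561/3 ≈ -4520.3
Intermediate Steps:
z(W) = -2/3 (z(W) = (1/3)*(-2) = -2/3)
E = -13/4 (E = -4 + (1/8)*6 = -4 + 3/4 = -13/4 ≈ -3.2500)
u = -20/3 (u = -6 - 2/3 = -20/3 ≈ -6.6667)
c(U, f) = -3 - 20*U/3 (c(U, f) = -20*U/3 - 3 = -3 - 20*U/3)
-4804 + c(-43, E) = -4804 + (-3 - 20/3*(-43)) = -4804 + (-3 + 860/3) = -4804 + 851/3 = -13561/3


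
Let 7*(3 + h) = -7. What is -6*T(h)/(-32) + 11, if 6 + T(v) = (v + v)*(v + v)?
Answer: 175/8 ≈ 21.875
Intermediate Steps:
h = -4 (h = -3 + (⅐)*(-7) = -3 - 1 = -4)
T(v) = -6 + 4*v² (T(v) = -6 + (v + v)*(v + v) = -6 + (2*v)*(2*v) = -6 + 4*v²)
-6*T(h)/(-32) + 11 = -6*(-6 + 4*(-4)²)/(-32) + 11 = -6*(-6 + 4*16)*(-1)/32 + 11 = -6*(-6 + 64)*(-1)/32 + 11 = -348*(-1)/32 + 11 = -6*(-29/16) + 11 = 87/8 + 11 = 175/8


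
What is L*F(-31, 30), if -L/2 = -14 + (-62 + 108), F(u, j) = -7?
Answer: 448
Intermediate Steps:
L = -64 (L = -2*(-14 + (-62 + 108)) = -2*(-14 + 46) = -2*32 = -64)
L*F(-31, 30) = -64*(-7) = 448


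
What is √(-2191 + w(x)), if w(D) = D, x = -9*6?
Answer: I*√2245 ≈ 47.381*I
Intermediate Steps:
x = -54
√(-2191 + w(x)) = √(-2191 - 54) = √(-2245) = I*√2245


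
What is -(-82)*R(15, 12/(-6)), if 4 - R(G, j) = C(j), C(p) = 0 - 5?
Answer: 738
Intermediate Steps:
C(p) = -5
R(G, j) = 9 (R(G, j) = 4 - 1*(-5) = 4 + 5 = 9)
-(-82)*R(15, 12/(-6)) = -(-82)*9 = -1*(-738) = 738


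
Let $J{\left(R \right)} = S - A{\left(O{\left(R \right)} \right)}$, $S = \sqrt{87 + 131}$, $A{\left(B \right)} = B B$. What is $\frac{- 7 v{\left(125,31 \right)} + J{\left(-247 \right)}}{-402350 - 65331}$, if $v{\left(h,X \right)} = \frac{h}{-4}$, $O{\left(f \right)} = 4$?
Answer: $- \frac{811}{1870724} - \frac{\sqrt{218}}{467681} \approx -0.00046509$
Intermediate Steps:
$A{\left(B \right)} = B^{2}$
$v{\left(h,X \right)} = - \frac{h}{4}$ ($v{\left(h,X \right)} = h \left(- \frac{1}{4}\right) = - \frac{h}{4}$)
$S = \sqrt{218} \approx 14.765$
$J{\left(R \right)} = -16 + \sqrt{218}$ ($J{\left(R \right)} = \sqrt{218} - 4^{2} = \sqrt{218} - 16 = -16 + \sqrt{218}$)
$\frac{- 7 v{\left(125,31 \right)} + J{\left(-247 \right)}}{-402350 - 65331} = \frac{- 7 \left(\left(- \frac{1}{4}\right) 125\right) - \left(16 - \sqrt{218}\right)}{-402350 - 65331} = \frac{\left(-7\right) \left(- \frac{125}{4}\right) - \left(16 - \sqrt{218}\right)}{-467681} = \left(\frac{875}{4} - \left(16 - \sqrt{218}\right)\right) \left(- \frac{1}{467681}\right) = \left(\frac{811}{4} + \sqrt{218}\right) \left(- \frac{1}{467681}\right) = - \frac{811}{1870724} - \frac{\sqrt{218}}{467681}$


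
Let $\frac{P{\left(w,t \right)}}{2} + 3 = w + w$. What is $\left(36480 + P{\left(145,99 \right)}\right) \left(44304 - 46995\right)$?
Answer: $-99712314$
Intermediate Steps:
$P{\left(w,t \right)} = -6 + 4 w$ ($P{\left(w,t \right)} = -6 + 2 \left(w + w\right) = -6 + 2 \cdot 2 w = -6 + 4 w$)
$\left(36480 + P{\left(145,99 \right)}\right) \left(44304 - 46995\right) = \left(36480 + \left(-6 + 4 \cdot 145\right)\right) \left(44304 - 46995\right) = \left(36480 + \left(-6 + 580\right)\right) \left(-2691\right) = \left(36480 + 574\right) \left(-2691\right) = 37054 \left(-2691\right) = -99712314$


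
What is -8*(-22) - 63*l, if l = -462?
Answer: 29282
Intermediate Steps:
-8*(-22) - 63*l = -8*(-22) - 63*(-462) = 176 + 29106 = 29282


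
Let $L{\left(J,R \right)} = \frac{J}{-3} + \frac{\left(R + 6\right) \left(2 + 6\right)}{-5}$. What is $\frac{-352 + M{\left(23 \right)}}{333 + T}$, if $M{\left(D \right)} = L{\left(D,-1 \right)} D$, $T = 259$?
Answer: $- \frac{2137}{1776} \approx -1.2033$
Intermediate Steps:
$L{\left(J,R \right)} = - \frac{48}{5} - \frac{8 R}{5} - \frac{J}{3}$ ($L{\left(J,R \right)} = J \left(- \frac{1}{3}\right) + \left(6 + R\right) 8 \left(- \frac{1}{5}\right) = - \frac{J}{3} + \left(48 + 8 R\right) \left(- \frac{1}{5}\right) = - \frac{J}{3} - \left(\frac{48}{5} + \frac{8 R}{5}\right) = - \frac{48}{5} - \frac{8 R}{5} - \frac{J}{3}$)
$M{\left(D \right)} = D \left(-8 - \frac{D}{3}\right)$ ($M{\left(D \right)} = \left(- \frac{48}{5} - - \frac{8}{5} - \frac{D}{3}\right) D = \left(- \frac{48}{5} + \frac{8}{5} - \frac{D}{3}\right) D = \left(-8 - \frac{D}{3}\right) D = D \left(-8 - \frac{D}{3}\right)$)
$\frac{-352 + M{\left(23 \right)}}{333 + T} = \frac{-352 - \frac{23 \left(24 + 23\right)}{3}}{333 + 259} = \frac{-352 - \frac{23}{3} \cdot 47}{592} = \left(-352 - \frac{1081}{3}\right) \frac{1}{592} = \left(- \frac{2137}{3}\right) \frac{1}{592} = - \frac{2137}{1776}$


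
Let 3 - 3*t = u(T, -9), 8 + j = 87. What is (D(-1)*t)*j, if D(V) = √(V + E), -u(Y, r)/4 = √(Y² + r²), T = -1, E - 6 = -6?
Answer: I*(79 + 316*√82/3) ≈ 1032.8*I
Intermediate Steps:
j = 79 (j = -8 + 87 = 79)
E = 0 (E = 6 - 6 = 0)
u(Y, r) = -4*√(Y² + r²)
t = 1 + 4*√82/3 (t = 1 - (-4)*√((-1)² + (-9)²)/3 = 1 - (-4)*√(1 + 81)/3 = 1 - (-4)*√82/3 = 1 + 4*√82/3 ≈ 13.074)
D(V) = √V (D(V) = √(V + 0) = √V)
(D(-1)*t)*j = (√(-1)*(1 + 4*√82/3))*79 = (I*(1 + 4*√82/3))*79 = 79*I*(1 + 4*√82/3)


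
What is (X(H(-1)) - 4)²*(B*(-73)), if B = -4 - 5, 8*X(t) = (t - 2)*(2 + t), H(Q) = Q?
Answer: 804825/64 ≈ 12575.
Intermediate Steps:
X(t) = (-2 + t)*(2 + t)/8 (X(t) = ((t - 2)*(2 + t))/8 = ((-2 + t)*(2 + t))/8 = (-2 + t)*(2 + t)/8)
B = -9
(X(H(-1)) - 4)²*(B*(-73)) = ((-½ + (⅛)*(-1)²) - 4)²*(-9*(-73)) = ((-½ + (⅛)*1) - 4)²*657 = ((-½ + ⅛) - 4)²*657 = (-3/8 - 4)²*657 = (-35/8)²*657 = (1225/64)*657 = 804825/64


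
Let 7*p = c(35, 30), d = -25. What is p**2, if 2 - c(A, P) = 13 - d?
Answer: 1296/49 ≈ 26.449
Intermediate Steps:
c(A, P) = -36 (c(A, P) = 2 - (13 - 1*(-25)) = 2 - (13 + 25) = 2 - 1*38 = 2 - 38 = -36)
p = -36/7 (p = (1/7)*(-36) = -36/7 ≈ -5.1429)
p**2 = (-36/7)**2 = 1296/49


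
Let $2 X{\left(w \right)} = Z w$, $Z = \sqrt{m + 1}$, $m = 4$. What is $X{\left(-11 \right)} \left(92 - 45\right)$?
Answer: $- \frac{517 \sqrt{5}}{2} \approx -578.02$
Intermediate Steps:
$Z = \sqrt{5}$ ($Z = \sqrt{4 + 1} = \sqrt{5} \approx 2.2361$)
$X{\left(w \right)} = \frac{w \sqrt{5}}{2}$ ($X{\left(w \right)} = \frac{\sqrt{5} w}{2} = \frac{w \sqrt{5}}{2}$)
$X{\left(-11 \right)} \left(92 - 45\right) = \frac{1}{2} \left(-11\right) \sqrt{5} \left(92 - 45\right) = - \frac{11 \sqrt{5}}{2} \cdot 47 = - \frac{517 \sqrt{5}}{2}$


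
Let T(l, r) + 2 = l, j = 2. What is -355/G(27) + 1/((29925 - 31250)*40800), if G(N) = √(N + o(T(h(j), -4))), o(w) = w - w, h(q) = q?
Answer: -1/54060000 - 355*√3/9 ≈ -68.320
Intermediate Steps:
T(l, r) = -2 + l
o(w) = 0
G(N) = √N (G(N) = √(N + 0) = √N)
-355/G(27) + 1/((29925 - 31250)*40800) = -355*√3/9 + 1/((29925 - 31250)*40800) = -355*√3/9 + (1/40800)/(-1325) = -355*√3/9 - 1/1325*1/40800 = -355*√3/9 - 1/54060000 = -1/54060000 - 355*√3/9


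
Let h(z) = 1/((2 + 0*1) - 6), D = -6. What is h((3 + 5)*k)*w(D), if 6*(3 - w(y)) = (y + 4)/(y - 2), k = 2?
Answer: -71/96 ≈ -0.73958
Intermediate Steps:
w(y) = 3 - (4 + y)/(6*(-2 + y)) (w(y) = 3 - (y + 4)/(6*(y - 2)) = 3 - (4 + y)/(6*(-2 + y)))
h(z) = -¼ (h(z) = 1/((2 + 0) - 6) = 1/(2 - 6) = 1/(-4) = -¼)
h((3 + 5)*k)*w(D) = -(-40 + 17*(-6))/(24*(-2 - 6)) = -(-40 - 102)/(24*(-8)) = -(-1)*(-142)/(24*8) = -¼*71/24 = -71/96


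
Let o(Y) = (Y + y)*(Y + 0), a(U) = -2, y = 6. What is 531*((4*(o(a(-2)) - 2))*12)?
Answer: -254880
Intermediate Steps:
o(Y) = Y*(6 + Y) (o(Y) = (Y + 6)*(Y + 0) = (6 + Y)*Y = Y*(6 + Y))
531*((4*(o(a(-2)) - 2))*12) = 531*((4*(-2*(6 - 2) - 2))*12) = 531*((4*(-2*4 - 2))*12) = 531*((4*(-8 - 2))*12) = 531*((4*(-10))*12) = 531*(-40*12) = 531*(-480) = -254880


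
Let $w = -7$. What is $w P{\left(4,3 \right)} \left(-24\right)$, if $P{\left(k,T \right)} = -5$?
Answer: $-840$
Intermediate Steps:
$w P{\left(4,3 \right)} \left(-24\right) = \left(-7\right) \left(-5\right) \left(-24\right) = 35 \left(-24\right) = -840$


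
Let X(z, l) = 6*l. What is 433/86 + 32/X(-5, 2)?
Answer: 1987/258 ≈ 7.7016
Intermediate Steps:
433/86 + 32/X(-5, 2) = 433/86 + 32/((6*2)) = 433*(1/86) + 32/12 = 433/86 + 32*(1/12) = 433/86 + 8/3 = 1987/258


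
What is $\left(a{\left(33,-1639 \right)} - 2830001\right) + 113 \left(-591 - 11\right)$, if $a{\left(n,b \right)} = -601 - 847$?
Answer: $-2899475$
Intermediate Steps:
$a{\left(n,b \right)} = -1448$
$\left(a{\left(33,-1639 \right)} - 2830001\right) + 113 \left(-591 - 11\right) = \left(-1448 - 2830001\right) + 113 \left(-591 - 11\right) = -2831449 + 113 \left(-602\right) = -2831449 - 68026 = -2899475$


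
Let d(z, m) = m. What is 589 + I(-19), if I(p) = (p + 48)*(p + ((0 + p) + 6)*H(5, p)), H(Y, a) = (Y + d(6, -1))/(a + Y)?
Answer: 1020/7 ≈ 145.71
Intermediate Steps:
H(Y, a) = (-1 + Y)/(Y + a) (H(Y, a) = (Y - 1)/(a + Y) = (-1 + Y)/(Y + a))
I(p) = (48 + p)*(p + 4*(6 + p)/(5 + p)) (I(p) = (p + 48)*(p + ((0 + p) + 6)*((-1 + 5)/(5 + p))) = (48 + p)*(p + (p + 6)*(4/(5 + p))) = (48 + p)*(p + (6 + p)*(4/(5 + p))) = (48 + p)*(p + 4*(6 + p)/(5 + p)))
589 + I(-19) = 589 + (1152 + (-19)**3 + 57*(-19)**2 + 456*(-19))/(5 - 19) = 589 + (1152 - 6859 + 57*361 - 8664)/(-14) = 589 - (1152 - 6859 + 20577 - 8664)/14 = 589 - 1/14*6206 = 589 - 3103/7 = 1020/7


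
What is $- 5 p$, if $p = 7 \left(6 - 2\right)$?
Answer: $-140$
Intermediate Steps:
$p = 28$ ($p = 7 \cdot 4 = 28$)
$- 5 p = \left(-5\right) 28 = -140$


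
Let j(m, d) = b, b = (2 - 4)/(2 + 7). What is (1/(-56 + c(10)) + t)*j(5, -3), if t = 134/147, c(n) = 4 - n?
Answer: -8161/41013 ≈ -0.19899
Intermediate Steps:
b = -2/9 ≈ -0.22222
j(m, d) = -2/9
t = 134/147 (t = 134*(1/147) = 134/147 ≈ 0.91156)
(1/(-56 + c(10)) + t)*j(5, -3) = (1/(-56 + (4 - 1*10)) + 134/147)*(-2/9) = (1/(-56 + (4 - 10)) + 134/147)*(-2/9) = (1/(-56 - 6) + 134/147)*(-2/9) = (1/(-62) + 134/147)*(-2/9) = (-1/62 + 134/147)*(-2/9) = (8161/9114)*(-2/9) = -8161/41013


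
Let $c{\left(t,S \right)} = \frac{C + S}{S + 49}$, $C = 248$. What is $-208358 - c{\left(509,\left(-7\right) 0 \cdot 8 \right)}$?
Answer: $- \frac{10209790}{49} \approx -2.0836 \cdot 10^{5}$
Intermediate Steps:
$c{\left(t,S \right)} = \frac{248 + S}{49 + S}$ ($c{\left(t,S \right)} = \frac{248 + S}{S + 49} = \frac{248 + S}{49 + S}$)
$-208358 - c{\left(509,\left(-7\right) 0 \cdot 8 \right)} = -208358 - \frac{248 + \left(-7\right) 0 \cdot 8}{49 + \left(-7\right) 0 \cdot 8} = -208358 - \frac{248 + 0 \cdot 8}{49 + 0 \cdot 8} = -208358 - \frac{248 + 0}{49 + 0} = -208358 - \frac{1}{49} \cdot 248 = -208358 - \frac{248}{49} = - \frac{10209790}{49}$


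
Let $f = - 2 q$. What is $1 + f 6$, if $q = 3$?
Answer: $-35$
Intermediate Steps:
$f = -6$ ($f = \left(-2\right) 3 = -6$)
$1 + f 6 = 1 - 36 = -35$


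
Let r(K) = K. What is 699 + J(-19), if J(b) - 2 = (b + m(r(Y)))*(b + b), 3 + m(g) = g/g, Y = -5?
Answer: 1499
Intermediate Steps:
m(g) = -2 (m(g) = -3 + g/g = -3 + 1 = -2)
J(b) = 2 + 2*b*(-2 + b) (J(b) = 2 + (b - 2)*(b + b) = 2 + (-2 + b)*(2*b) = 2 + 2*b*(-2 + b))
699 + J(-19) = 699 + (2 - 4*(-19) + 2*(-19)²) = 699 + (2 + 76 + 2*361) = 699 + (2 + 76 + 722) = 699 + 800 = 1499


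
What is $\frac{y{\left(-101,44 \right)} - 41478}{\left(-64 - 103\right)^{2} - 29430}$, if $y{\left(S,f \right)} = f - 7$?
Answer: $\frac{41441}{1541} \approx 26.892$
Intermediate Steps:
$y{\left(S,f \right)} = -7 + f$ ($y{\left(S,f \right)} = f - 7 = -7 + f$)
$\frac{y{\left(-101,44 \right)} - 41478}{\left(-64 - 103\right)^{2} - 29430} = \frac{\left(-7 + 44\right) - 41478}{\left(-64 - 103\right)^{2} - 29430} = \frac{37 - 41478}{\left(-167\right)^{2} - 29430} = - \frac{41441}{27889 - 29430} = - \frac{41441}{-1541} = \left(-41441\right) \left(- \frac{1}{1541}\right) = \frac{41441}{1541}$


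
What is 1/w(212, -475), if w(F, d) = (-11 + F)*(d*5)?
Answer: -1/477375 ≈ -2.0948e-6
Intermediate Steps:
w(F, d) = 5*d*(-11 + F) (w(F, d) = (-11 + F)*(5*d) = 5*d*(-11 + F))
1/w(212, -475) = 1/(5*(-475)*(-11 + 212)) = 1/(5*(-475)*201) = 1/(-477375) = -1/477375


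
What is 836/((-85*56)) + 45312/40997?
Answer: 45352907/48786430 ≈ 0.92962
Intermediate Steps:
836/((-85*56)) + 45312/40997 = 836/(-4760) + 45312*(1/40997) = 836*(-1/4760) + 45312/40997 = -209/1190 + 45312/40997 = 45352907/48786430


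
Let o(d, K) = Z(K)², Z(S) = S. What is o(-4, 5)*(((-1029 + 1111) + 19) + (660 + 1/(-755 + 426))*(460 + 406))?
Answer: 4701890075/329 ≈ 1.4291e+7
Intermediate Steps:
o(d, K) = K²
o(-4, 5)*(((-1029 + 1111) + 19) + (660 + 1/(-755 + 426))*(460 + 406)) = 5²*(((-1029 + 1111) + 19) + (660 + 1/(-755 + 426))*(460 + 406)) = 25*((82 + 19) + (660 + 1/(-329))*866) = 25*(101 + (660 - 1/329)*866) = 25*(101 + (217139/329)*866) = 25*(101 + 188042374/329) = 25*(188075603/329) = 4701890075/329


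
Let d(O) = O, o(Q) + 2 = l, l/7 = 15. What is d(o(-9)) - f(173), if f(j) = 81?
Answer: 22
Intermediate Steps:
l = 105 (l = 7*15 = 105)
o(Q) = 103 (o(Q) = -2 + 105 = 103)
d(o(-9)) - f(173) = 103 - 1*81 = 103 - 81 = 22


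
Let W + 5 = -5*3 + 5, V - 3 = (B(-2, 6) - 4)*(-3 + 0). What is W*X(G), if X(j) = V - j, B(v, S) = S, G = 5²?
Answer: 420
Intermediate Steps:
G = 25
V = -3 (V = 3 + (6 - 4)*(-3 + 0) = 3 + 2*(-3) = 3 - 6 = -3)
W = -15 (W = -5 + (-5*3 + 5) = -5 + (-15 + 5) = -5 - 10 = -15)
X(j) = -3 - j
W*X(G) = -15*(-3 - 1*25) = -15*(-3 - 25) = -15*(-28) = 420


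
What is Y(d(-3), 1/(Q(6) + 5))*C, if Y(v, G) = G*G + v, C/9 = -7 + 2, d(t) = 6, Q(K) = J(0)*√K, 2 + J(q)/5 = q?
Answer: -142875/529 - 36*√6/2645 ≈ -270.12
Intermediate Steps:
J(q) = -10 + 5*q
Q(K) = -10*√K (Q(K) = (-10 + 5*0)*√K = (-10 + 0)*√K = -10*√K)
C = -45 (C = 9*(-7 + 2) = 9*(-5) = -45)
Y(v, G) = v + G² (Y(v, G) = G² + v = v + G²)
Y(d(-3), 1/(Q(6) + 5))*C = (6 + (1/(-10*√6 + 5))²)*(-45) = (6 + (1/(5 - 10*√6))²)*(-45) = (6 + (5 - 10*√6)⁻²)*(-45) = -270 - 45/(5 - 10*√6)²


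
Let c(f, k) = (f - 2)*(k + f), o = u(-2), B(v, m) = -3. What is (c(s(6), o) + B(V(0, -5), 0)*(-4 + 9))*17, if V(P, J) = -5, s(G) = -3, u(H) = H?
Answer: 170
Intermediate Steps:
o = -2
c(f, k) = (-2 + f)*(f + k)
(c(s(6), o) + B(V(0, -5), 0)*(-4 + 9))*17 = (((-3)² - 2*(-3) - 2*(-2) - 3*(-2)) - 3*(-4 + 9))*17 = ((9 + 6 + 4 + 6) - 3*5)*17 = (25 - 15)*17 = 10*17 = 170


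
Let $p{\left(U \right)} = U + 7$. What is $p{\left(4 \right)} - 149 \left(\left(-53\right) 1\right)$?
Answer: $7908$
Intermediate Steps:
$p{\left(U \right)} = 7 + U$
$p{\left(4 \right)} - 149 \left(\left(-53\right) 1\right) = \left(7 + 4\right) - 149 \left(\left(-53\right) 1\right) = 11 - -7897 = 11 + 7897 = 7908$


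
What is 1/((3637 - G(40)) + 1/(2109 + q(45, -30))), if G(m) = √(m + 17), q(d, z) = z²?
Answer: 1733141874/6303410409481 + 9054081*√57/119764797780139 ≈ 0.00027552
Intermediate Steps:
G(m) = √(17 + m)
1/((3637 - G(40)) + 1/(2109 + q(45, -30))) = 1/((3637 - √(17 + 40)) + 1/(2109 + (-30)²)) = 1/((3637 - √57) + 1/(2109 + 900)) = 1/((3637 - √57) + 1/3009) = 1/(10943734/3009 - √57)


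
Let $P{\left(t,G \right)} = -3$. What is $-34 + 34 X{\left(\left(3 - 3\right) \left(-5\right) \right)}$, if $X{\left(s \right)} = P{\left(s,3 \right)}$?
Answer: $-136$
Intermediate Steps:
$X{\left(s \right)} = -3$
$-34 + 34 X{\left(\left(3 - 3\right) \left(-5\right) \right)} = -34 + 34 \left(-3\right) = -34 - 102 = -136$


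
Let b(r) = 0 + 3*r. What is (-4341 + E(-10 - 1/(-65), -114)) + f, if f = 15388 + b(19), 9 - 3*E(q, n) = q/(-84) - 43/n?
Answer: 3456669079/311220 ≈ 11107.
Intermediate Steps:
E(q, n) = 3 + q/252 + 43/(3*n) (E(q, n) = 3 - (q/(-84) - 43/n)/3 = 3 - (q*(-1/84) - 43/n)/3 = 3 - (-q/84 - 43/n)/3 = 3 - (-43/n - q/84)/3 = 3 + (q/252 + 43/(3*n)) = 3 + q/252 + 43/(3*n))
b(r) = 3*r
f = 15445 (f = 15388 + 3*19 = 15388 + 57 = 15445)
(-4341 + E(-10 - 1/(-65), -114)) + f = (-4341 + (1/252)*(3612 - 114*(756 + (-10 - 1/(-65))))/(-114)) + 15445 = (-4341 + (1/252)*(-1/114)*(3612 - 114*(756 + (-10 - 1*(-1/65))))) + 15445 = (-4341 + (1/252)*(-1/114)*(3612 - 114*(756 + (-10 + 1/65)))) + 15445 = (-4341 + (1/252)*(-1/114)*(3612 - 114*(756 - 649/65))) + 15445 = (-4341 + (1/252)*(-1/114)*(3612 - 114*48491/65)) + 15445 = (-4341 + (1/252)*(-1/114)*(3612 - 5527974/65)) + 15445 = (-4341 + (1/252)*(-1/114)*(-5293194/65)) + 15445 = (-4341 + 882199/311220) + 15445 = -1350123821/311220 + 15445 = 3456669079/311220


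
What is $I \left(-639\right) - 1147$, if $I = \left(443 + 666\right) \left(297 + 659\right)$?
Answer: $-677471503$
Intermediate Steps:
$I = 1060204$ ($I = 1109 \cdot 956 = 1060204$)
$I \left(-639\right) - 1147 = 1060204 \left(-639\right) - 1147 = -677470356 - 1147 = -677471503$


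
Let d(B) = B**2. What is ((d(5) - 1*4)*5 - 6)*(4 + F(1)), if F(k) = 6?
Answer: 990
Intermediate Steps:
((d(5) - 1*4)*5 - 6)*(4 + F(1)) = ((5**2 - 1*4)*5 - 6)*(4 + 6) = ((25 - 4)*5 - 6)*10 = (21*5 - 6)*10 = (105 - 6)*10 = 99*10 = 990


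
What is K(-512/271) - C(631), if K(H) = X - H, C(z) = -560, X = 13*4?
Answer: 166364/271 ≈ 613.89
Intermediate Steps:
X = 52
K(H) = 52 - H
K(-512/271) - C(631) = (52 - (-512)/271) - 1*(-560) = (52 - (-512)/271) + 560 = (52 - 1*(-512/271)) + 560 = (52 + 512/271) + 560 = 14604/271 + 560 = 166364/271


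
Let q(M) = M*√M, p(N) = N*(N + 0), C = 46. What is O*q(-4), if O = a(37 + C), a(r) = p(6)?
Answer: -288*I ≈ -288.0*I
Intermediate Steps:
p(N) = N² (p(N) = N*N = N²)
a(r) = 36 (a(r) = 6² = 36)
q(M) = M^(3/2)
O = 36
O*q(-4) = 36*(-4)^(3/2) = 36*(-8*I) = -288*I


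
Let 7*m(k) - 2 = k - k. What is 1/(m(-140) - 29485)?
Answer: -7/206393 ≈ -3.3916e-5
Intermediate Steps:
m(k) = 2/7 (m(k) = 2/7 + (k - k)/7 = 2/7 + (⅐)*0 = 2/7 + 0 = 2/7)
1/(m(-140) - 29485) = 1/(2/7 - 29485) = 1/(-206393/7) = -7/206393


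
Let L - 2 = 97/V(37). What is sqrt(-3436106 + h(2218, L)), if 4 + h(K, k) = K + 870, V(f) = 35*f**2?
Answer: I*sqrt(3433022) ≈ 1852.8*I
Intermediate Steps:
L = 95927/47915 (L = 2 + 97/((35*37**2)) = 2 + 97/((35*1369)) = 2 + 97/47915 = 95927/47915 ≈ 2.0020)
h(K, k) = 866 + K (h(K, k) = -4 + (K + 870) = -4 + (870 + K) = 866 + K)
sqrt(-3436106 + h(2218, L)) = sqrt(-3436106 + (866 + 2218)) = sqrt(-3436106 + 3084) = sqrt(-3433022) = I*sqrt(3433022)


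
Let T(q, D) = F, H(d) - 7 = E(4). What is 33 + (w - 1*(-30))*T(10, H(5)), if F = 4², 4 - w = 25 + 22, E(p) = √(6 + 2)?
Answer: -175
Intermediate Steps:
E(p) = 2*√2 (E(p) = √8 = 2*√2)
H(d) = 7 + 2*√2
w = -43 (w = 4 - (25 + 22) = 4 - 1*47 = 4 - 47 = -43)
F = 16
T(q, D) = 16
33 + (w - 1*(-30))*T(10, H(5)) = 33 + (-43 - 1*(-30))*16 = 33 + (-43 + 30)*16 = 33 - 13*16 = 33 - 208 = -175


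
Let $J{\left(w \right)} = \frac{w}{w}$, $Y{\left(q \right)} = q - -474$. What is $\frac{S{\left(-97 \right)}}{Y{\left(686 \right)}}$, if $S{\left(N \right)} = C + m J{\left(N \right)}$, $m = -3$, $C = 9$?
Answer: $\frac{3}{580} \approx 0.0051724$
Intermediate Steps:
$Y{\left(q \right)} = 474 + q$ ($Y{\left(q \right)} = q + 474 = 474 + q$)
$J{\left(w \right)} = 1$
$S{\left(N \right)} = 6$ ($S{\left(N \right)} = 9 - 3 = 6$)
$\frac{S{\left(-97 \right)}}{Y{\left(686 \right)}} = \frac{6}{474 + 686} = \frac{6}{1160} = 6 \cdot \frac{1}{1160} = \frac{3}{580}$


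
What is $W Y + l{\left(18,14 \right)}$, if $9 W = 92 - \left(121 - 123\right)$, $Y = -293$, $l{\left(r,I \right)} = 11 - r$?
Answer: $- \frac{27605}{9} \approx -3067.2$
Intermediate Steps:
$W = \frac{94}{9}$ ($W = \frac{92 - \left(121 - 123\right)}{9} = \frac{92 - -2}{9} = \frac{92 + 2}{9} = \frac{1}{9} \cdot 94 = \frac{94}{9} \approx 10.444$)
$W Y + l{\left(18,14 \right)} = \frac{94}{9} \left(-293\right) + \left(11 - 18\right) = - \frac{27542}{9} + \left(11 - 18\right) = - \frac{27542}{9} - 7 = - \frac{27605}{9}$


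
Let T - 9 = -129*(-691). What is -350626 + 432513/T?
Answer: -10419058045/29716 ≈ -3.5062e+5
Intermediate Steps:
T = 89148 (T = 9 - 129*(-691) = 9 + 89139 = 89148)
-350626 + 432513/T = -350626 + 432513/89148 = -350626 + 432513*(1/89148) = -350626 + 144171/29716 = -10419058045/29716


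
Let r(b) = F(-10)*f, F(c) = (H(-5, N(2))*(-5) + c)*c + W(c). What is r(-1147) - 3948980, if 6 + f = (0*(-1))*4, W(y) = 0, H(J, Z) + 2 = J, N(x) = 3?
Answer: -3947480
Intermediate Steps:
H(J, Z) = -2 + J
F(c) = c*(35 + c) (F(c) = ((-2 - 5)*(-5) + c)*c + 0 = (-7*(-5) + c)*c + 0 = (35 + c)*c + 0 = c*(35 + c) + 0 = c*(35 + c))
f = -6 (f = -6 + (0*(-1))*4 = -6 + 0*4 = -6 + 0 = -6)
r(b) = 1500 (r(b) = -10*(35 - 10)*(-6) = -10*25*(-6) = -250*(-6) = 1500)
r(-1147) - 3948980 = 1500 - 3948980 = -3947480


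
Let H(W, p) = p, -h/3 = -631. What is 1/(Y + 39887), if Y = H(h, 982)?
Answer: 1/40869 ≈ 2.4468e-5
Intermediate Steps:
h = 1893 (h = -3*(-631) = 1893)
Y = 982
1/(Y + 39887) = 1/(982 + 39887) = 1/40869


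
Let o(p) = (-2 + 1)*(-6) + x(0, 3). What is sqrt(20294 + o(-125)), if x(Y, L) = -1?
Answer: sqrt(20299) ≈ 142.47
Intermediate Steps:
o(p) = 5 (o(p) = (-2 + 1)*(-6) - 1 = -1*(-6) - 1 = 6 - 1 = 5)
sqrt(20294 + o(-125)) = sqrt(20294 + 5) = sqrt(20299)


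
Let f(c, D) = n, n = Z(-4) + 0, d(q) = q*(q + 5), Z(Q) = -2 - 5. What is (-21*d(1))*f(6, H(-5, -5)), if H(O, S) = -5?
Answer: 882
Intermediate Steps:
Z(Q) = -7
d(q) = q*(5 + q)
n = -7 (n = -7 + 0 = -7)
f(c, D) = -7
(-21*d(1))*f(6, H(-5, -5)) = -21*(5 + 1)*(-7) = -21*6*(-7) = -126*(-7) = 882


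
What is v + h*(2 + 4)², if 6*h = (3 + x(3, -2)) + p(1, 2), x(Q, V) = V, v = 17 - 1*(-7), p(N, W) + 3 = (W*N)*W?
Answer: 36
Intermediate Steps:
p(N, W) = -3 + N*W² (p(N, W) = -3 + (W*N)*W = -3 + (N*W)*W = -3 + N*W²)
v = 24 (v = 17 + 7 = 24)
h = ⅓ (h = ((3 - 2) + (-3 + 1*2²))/6 = (1 + (-3 + 1*4))/6 = (1 + (-3 + 4))/6 = (1 + 1)/6 = (⅙)*2 = ⅓ ≈ 0.33333)
v + h*(2 + 4)² = 24 + (2 + 4)²/3 = 24 + (⅓)*6² = 24 + (⅓)*36 = 24 + 12 = 36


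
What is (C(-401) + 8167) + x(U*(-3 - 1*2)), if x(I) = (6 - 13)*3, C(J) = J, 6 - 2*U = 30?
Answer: 7745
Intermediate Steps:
U = -12 (U = 3 - 1/2*30 = 3 - 15 = -12)
x(I) = -21 (x(I) = -7*3 = -21)
(C(-401) + 8167) + x(U*(-3 - 1*2)) = (-401 + 8167) - 21 = 7766 - 21 = 7745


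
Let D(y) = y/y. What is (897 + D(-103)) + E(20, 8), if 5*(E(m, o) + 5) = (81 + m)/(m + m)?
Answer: 178701/200 ≈ 893.50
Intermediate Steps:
E(m, o) = -5 + (81 + m)/(10*m) (E(m, o) = -5 + ((81 + m)/(m + m))/5 = -5 + ((81 + m)/((2*m)))/5 = -5 + ((81 + m)*(1/(2*m)))/5 = -5 + ((81 + m)/(2*m))/5 = -5 + (81 + m)/(10*m))
D(y) = 1
(897 + D(-103)) + E(20, 8) = (897 + 1) + (⅒)*(81 - 49*20)/20 = 898 + (⅒)*(1/20)*(81 - 980) = 898 + (⅒)*(1/20)*(-899) = 898 - 899/200 = 178701/200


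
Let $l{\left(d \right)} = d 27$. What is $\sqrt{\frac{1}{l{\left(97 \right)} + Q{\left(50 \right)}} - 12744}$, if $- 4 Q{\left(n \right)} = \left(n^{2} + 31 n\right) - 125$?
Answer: $\frac{2 i \sqrt{136729098235}}{6551} \approx 112.89 i$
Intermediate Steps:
$l{\left(d \right)} = 27 d$
$Q{\left(n \right)} = \frac{125}{4} - \frac{31 n}{4} - \frac{n^{2}}{4}$ ($Q{\left(n \right)} = - \frac{\left(n^{2} + 31 n\right) - 125}{4} = - \frac{-125 + n^{2} + 31 n}{4} = \frac{125}{4} - \frac{31 n}{4} - \frac{n^{2}}{4}$)
$\sqrt{\frac{1}{l{\left(97 \right)} + Q{\left(50 \right)}} - 12744} = \sqrt{\frac{1}{27 \cdot 97 - \left(\frac{1425}{4} + 625\right)} - 12744} = \sqrt{\frac{1}{2619 - \frac{3925}{4}} - 12744} = \sqrt{\frac{1}{\frac{6551}{4}} - 12744} = \sqrt{\frac{4}{6551} - 12744} = \sqrt{- \frac{83485940}{6551}} = \frac{2 i \sqrt{136729098235}}{6551}$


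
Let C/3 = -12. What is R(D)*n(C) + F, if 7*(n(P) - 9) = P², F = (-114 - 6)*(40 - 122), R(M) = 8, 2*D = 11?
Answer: 79752/7 ≈ 11393.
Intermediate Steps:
D = 11/2 (D = (½)*11 = 11/2 ≈ 5.5000)
C = -36 (C = 3*(-12) = -36)
F = 9840 (F = -120*(-82) = 9840)
n(P) = 9 + P²/7
R(D)*n(C) + F = 8*(9 + (⅐)*(-36)²) + 9840 = 8*(9 + (⅐)*1296) + 9840 = 8*(9 + 1296/7) + 9840 = 8*(1359/7) + 9840 = 10872/7 + 9840 = 79752/7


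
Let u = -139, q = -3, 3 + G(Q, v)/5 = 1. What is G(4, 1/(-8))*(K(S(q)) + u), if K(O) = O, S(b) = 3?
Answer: 1360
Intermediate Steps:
G(Q, v) = -10 (G(Q, v) = -15 + 5*1 = -15 + 5 = -10)
G(4, 1/(-8))*(K(S(q)) + u) = -10*(3 - 139) = -10*(-136) = 1360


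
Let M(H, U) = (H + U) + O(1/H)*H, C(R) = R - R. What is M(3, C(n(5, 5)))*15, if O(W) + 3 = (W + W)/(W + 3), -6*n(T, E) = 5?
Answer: -81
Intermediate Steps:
n(T, E) = -⅚ (n(T, E) = -⅙*5 = -⅚)
C(R) = 0
O(W) = -3 + 2*W/(3 + W) (O(W) = -3 + (W + W)/(W + 3) = -3 + (2*W)/(3 + W) = -3 + 2*W/(3 + W))
M(H, U) = H + U + H*(-9 - 1/H)/(3 + 1/H) (M(H, U) = (H + U) + ((-9 - 1/H)/(3 + 1/H))*H = (H + U) + H*(-9 - 1/H)/(3 + 1/H) = H + U + H*(-9 - 1/H)/(3 + 1/H))
M(3, C(n(5, 5)))*15 = ((0 - 6*3² + 3*3*0)/(1 + 3*3))*15 = ((0 - 6*9 + 0)/(1 + 9))*15 = ((0 - 54 + 0)/10)*15 = ((⅒)*(-54))*15 = -27/5*15 = -81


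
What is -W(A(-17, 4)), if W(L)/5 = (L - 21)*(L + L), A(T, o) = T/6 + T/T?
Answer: -7535/18 ≈ -418.61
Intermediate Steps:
A(T, o) = 1 + T/6 (A(T, o) = T*(⅙) + 1 = T/6 + 1 = 1 + T/6)
W(L) = 10*L*(-21 + L) (W(L) = 5*((L - 21)*(L + L)) = 5*((-21 + L)*(2*L)) = 5*(2*L*(-21 + L)) = 10*L*(-21 + L))
-W(A(-17, 4)) = -10*(1 + (⅙)*(-17))*(-21 + (1 + (⅙)*(-17))) = -10*(1 - 17/6)*(-21 + (1 - 17/6)) = -10*(-11)*(-21 - 11/6)/6 = -10*(-11)*(-137)/(6*6) = -1*7535/18 = -7535/18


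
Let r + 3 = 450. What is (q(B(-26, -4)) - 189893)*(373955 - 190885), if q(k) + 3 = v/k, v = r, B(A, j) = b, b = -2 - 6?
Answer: -139097959025/4 ≈ -3.4775e+10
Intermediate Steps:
b = -8
r = 447 (r = -3 + 450 = 447)
B(A, j) = -8
v = 447
q(k) = -3 + 447/k
(q(B(-26, -4)) - 189893)*(373955 - 190885) = ((-3 + 447/(-8)) - 189893)*(373955 - 190885) = ((-3 + 447*(-⅛)) - 189893)*183070 = ((-3 - 447/8) - 189893)*183070 = (-471/8 - 189893)*183070 = -1519615/8*183070 = -139097959025/4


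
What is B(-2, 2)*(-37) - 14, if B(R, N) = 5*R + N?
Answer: 282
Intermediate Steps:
B(R, N) = N + 5*R
B(-2, 2)*(-37) - 14 = (2 + 5*(-2))*(-37) - 14 = (2 - 10)*(-37) - 14 = -8*(-37) - 14 = 296 - 14 = 282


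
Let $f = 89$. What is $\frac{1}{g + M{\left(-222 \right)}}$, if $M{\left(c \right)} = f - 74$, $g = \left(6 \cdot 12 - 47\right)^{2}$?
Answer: $\frac{1}{640} \approx 0.0015625$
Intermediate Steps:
$g = 625$ ($g = \left(72 - 47\right)^{2} = 25^{2} = 625$)
$M{\left(c \right)} = 15$ ($M{\left(c \right)} = 89 - 74 = 15$)
$\frac{1}{g + M{\left(-222 \right)}} = \frac{1}{625 + 15} = \frac{1}{640}$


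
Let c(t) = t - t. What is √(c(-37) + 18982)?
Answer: √18982 ≈ 137.78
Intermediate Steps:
c(t) = 0
√(c(-37) + 18982) = √(0 + 18982) = √18982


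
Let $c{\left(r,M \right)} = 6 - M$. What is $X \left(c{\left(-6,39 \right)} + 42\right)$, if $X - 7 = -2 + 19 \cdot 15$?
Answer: $2610$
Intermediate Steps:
$X = 290$ ($X = 7 + \left(-2 + 19 \cdot 15\right) = 7 + \left(-2 + 285\right) = 7 + 283 = 290$)
$X \left(c{\left(-6,39 \right)} + 42\right) = 290 \left(\left(6 - 39\right) + 42\right) = 290 \left(-33 + 42\right) = 290 \cdot 9 = 2610$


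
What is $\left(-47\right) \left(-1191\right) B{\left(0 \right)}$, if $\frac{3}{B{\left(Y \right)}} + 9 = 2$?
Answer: $- \frac{167931}{7} \approx -23990.0$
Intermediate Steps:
$B{\left(Y \right)} = - \frac{3}{7}$ ($B{\left(Y \right)} = \frac{3}{-9 + 2} = \frac{3}{-7} = 3 \left(- \frac{1}{7}\right) = - \frac{3}{7}$)
$\left(-47\right) \left(-1191\right) B{\left(0 \right)} = \left(-47\right) \left(-1191\right) \left(- \frac{3}{7}\right) = 55977 \left(- \frac{3}{7}\right) = - \frac{167931}{7}$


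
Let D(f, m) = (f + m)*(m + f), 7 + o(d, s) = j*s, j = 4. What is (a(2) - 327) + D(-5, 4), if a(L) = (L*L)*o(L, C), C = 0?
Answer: -354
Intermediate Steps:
o(d, s) = -7 + 4*s
D(f, m) = (f + m)**2 (D(f, m) = (f + m)*(f + m) = (f + m)**2)
a(L) = -7*L**2 (a(L) = (L*L)*(-7 + 4*0) = L**2*(-7 + 0) = L**2*(-7) = -7*L**2)
(a(2) - 327) + D(-5, 4) = (-7*2**2 - 327) + (-5 + 4)**2 = (-7*4 - 327) + (-1)**2 = (-28 - 327) + 1 = -355 + 1 = -354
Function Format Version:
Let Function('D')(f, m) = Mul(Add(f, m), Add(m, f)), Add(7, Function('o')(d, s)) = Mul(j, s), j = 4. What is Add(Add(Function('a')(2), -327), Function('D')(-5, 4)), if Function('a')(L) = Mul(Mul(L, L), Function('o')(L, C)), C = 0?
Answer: -354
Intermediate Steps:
Function('o')(d, s) = Add(-7, Mul(4, s))
Function('D')(f, m) = Pow(Add(f, m), 2) (Function('D')(f, m) = Mul(Add(f, m), Add(f, m)) = Pow(Add(f, m), 2))
Function('a')(L) = Mul(-7, Pow(L, 2)) (Function('a')(L) = Mul(Mul(L, L), Add(-7, Mul(4, 0))) = Mul(Pow(L, 2), Add(-7, 0)) = Mul(Pow(L, 2), -7) = Mul(-7, Pow(L, 2)))
Add(Add(Function('a')(2), -327), Function('D')(-5, 4)) = Add(Add(Mul(-7, Pow(2, 2)), -327), Pow(Add(-5, 4), 2)) = Add(Add(Mul(-7, 4), -327), Pow(-1, 2)) = Add(Add(-28, -327), 1) = Add(-355, 1) = -354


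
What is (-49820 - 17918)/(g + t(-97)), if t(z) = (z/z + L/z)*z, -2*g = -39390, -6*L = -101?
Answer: -36948/10699 ≈ -3.4534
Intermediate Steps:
L = 101/6 (L = -1/6*(-101) = 101/6 ≈ 16.833)
g = 19695 (g = -1/2*(-39390) = 19695)
t(z) = z*(1 + 101/(6*z)) (t(z) = (z/z + 101/(6*z))*z = (1 + 101/(6*z))*z = z*(1 + 101/(6*z)))
(-49820 - 17918)/(g + t(-97)) = (-49820 - 17918)/(19695 + (101/6 - 97)) = -67738/(19695 - 481/6) = -67738/117689/6 = -67738*6/117689 = -36948/10699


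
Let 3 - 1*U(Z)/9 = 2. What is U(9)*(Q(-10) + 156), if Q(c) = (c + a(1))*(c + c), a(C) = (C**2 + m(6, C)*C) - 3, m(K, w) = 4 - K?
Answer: 3924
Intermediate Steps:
U(Z) = 9 (U(Z) = 27 - 9*2 = 27 - 18 = 9)
a(C) = -3 + C**2 - 2*C (a(C) = (C**2 + (4 - 1*6)*C) - 3 = (C**2 + (4 - 6)*C) - 3 = (C**2 - 2*C) - 3 = -3 + C**2 - 2*C)
Q(c) = 2*c*(-4 + c) (Q(c) = (c + (-3 + 1**2 - 2*1))*(c + c) = (c + (-3 + 1 - 2))*(2*c) = (c - 4)*(2*c) = (-4 + c)*(2*c) = 2*c*(-4 + c))
U(9)*(Q(-10) + 156) = 9*(2*(-10)*(-4 - 10) + 156) = 9*(2*(-10)*(-14) + 156) = 9*(280 + 156) = 9*436 = 3924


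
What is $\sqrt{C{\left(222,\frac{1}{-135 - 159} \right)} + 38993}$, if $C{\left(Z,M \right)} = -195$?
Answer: $\sqrt{38798} \approx 196.97$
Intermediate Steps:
$\sqrt{C{\left(222,\frac{1}{-135 - 159} \right)} + 38993} = \sqrt{-195 + 38993} = \sqrt{38798}$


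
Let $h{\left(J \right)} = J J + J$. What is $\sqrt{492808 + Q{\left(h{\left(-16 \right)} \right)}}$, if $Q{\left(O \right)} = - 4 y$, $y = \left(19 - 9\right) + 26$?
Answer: $2 \sqrt{123166} \approx 701.9$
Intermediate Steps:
$h{\left(J \right)} = J + J^{2}$ ($h{\left(J \right)} = J^{2} + J = J + J^{2}$)
$y = 36$ ($y = 10 + 26 = 36$)
$Q{\left(O \right)} = -144$ ($Q{\left(O \right)} = \left(-4\right) 36 = -144$)
$\sqrt{492808 + Q{\left(h{\left(-16 \right)} \right)}} = \sqrt{492808 - 144} = \sqrt{492664} = 2 \sqrt{123166}$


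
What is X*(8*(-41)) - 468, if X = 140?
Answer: -46388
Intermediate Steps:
X*(8*(-41)) - 468 = 140*(8*(-41)) - 468 = 140*(-328) - 468 = -45920 - 468 = -46388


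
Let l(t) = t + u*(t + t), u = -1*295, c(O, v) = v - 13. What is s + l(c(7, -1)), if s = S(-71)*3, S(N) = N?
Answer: 8033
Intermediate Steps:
c(O, v) = -13 + v
u = -295
l(t) = -589*t (l(t) = t - 295*(t + t) = t - 590*t = -589*t)
s = -213 (s = -71*3 = -213)
s + l(c(7, -1)) = -213 - 589*(-13 - 1) = -213 - 589*(-14) = -213 + 8246 = 8033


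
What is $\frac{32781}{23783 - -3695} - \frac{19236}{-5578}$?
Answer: $\frac{355709613}{76636142} \approx 4.6415$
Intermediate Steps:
$\frac{32781}{23783 - -3695} - \frac{19236}{-5578} = \frac{32781}{23783 + 3695} - - \frac{9618}{2789} = \frac{32781}{27478} + \frac{9618}{2789} = \frac{355709613}{76636142}$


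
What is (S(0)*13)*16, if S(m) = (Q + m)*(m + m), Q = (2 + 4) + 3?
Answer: 0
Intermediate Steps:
Q = 9 (Q = 6 + 3 = 9)
S(m) = 2*m*(9 + m) (S(m) = (9 + m)*(m + m) = (9 + m)*(2*m) = 2*m*(9 + m))
(S(0)*13)*16 = ((2*0*(9 + 0))*13)*16 = ((2*0*9)*13)*16 = (0*13)*16 = 0*16 = 0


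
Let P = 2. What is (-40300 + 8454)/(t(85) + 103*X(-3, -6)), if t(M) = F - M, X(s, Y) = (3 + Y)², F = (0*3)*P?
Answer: -15923/421 ≈ -37.822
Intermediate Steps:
F = 0 (F = (0*3)*2 = 0*2 = 0)
t(M) = -M (t(M) = 0 - M = -M)
(-40300 + 8454)/(t(85) + 103*X(-3, -6)) = (-40300 + 8454)/(-1*85 + 103*(3 - 6)²) = -31846/(-85 + 103*(-3)²) = -31846/(-85 + 103*9) = -31846/(-85 + 927) = -31846/842 = -31846*1/842 = -15923/421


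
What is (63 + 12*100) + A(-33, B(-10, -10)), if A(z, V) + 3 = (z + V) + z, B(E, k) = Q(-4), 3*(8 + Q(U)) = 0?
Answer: 1186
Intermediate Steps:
Q(U) = -8 (Q(U) = -8 + (⅓)*0 = -8 + 0 = -8)
B(E, k) = -8
A(z, V) = -3 + V + 2*z (A(z, V) = -3 + ((z + V) + z) = -3 + ((V + z) + z) = -3 + (V + 2*z) = -3 + V + 2*z)
(63 + 12*100) + A(-33, B(-10, -10)) = (63 + 12*100) + (-3 - 8 + 2*(-33)) = (63 + 1200) + (-3 - 8 - 66) = 1263 - 77 = 1186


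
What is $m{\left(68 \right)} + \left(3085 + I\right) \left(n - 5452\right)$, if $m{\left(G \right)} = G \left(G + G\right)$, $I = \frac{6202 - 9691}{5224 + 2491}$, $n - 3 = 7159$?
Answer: $\frac{8152941476}{1543} \approx 5.2838 \cdot 10^{6}$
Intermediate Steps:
$n = 7162$ ($n = 3 + 7159 = 7162$)
$I = - \frac{3489}{7715} \approx -0.45224$
$m{\left(G \right)} = 2 G^{2}$ ($m{\left(G \right)} = G 2 G = 2 G^{2}$)
$m{\left(68 \right)} + \left(3085 + I\right) \left(n - 5452\right) = 2 \cdot 68^{2} + \left(3085 - \frac{3489}{7715}\right) \left(7162 - 5452\right) = 2 \cdot 4624 + \frac{23797286}{7715} \cdot 1710 = 9248 + \frac{8138671812}{1543} = \frac{8152941476}{1543}$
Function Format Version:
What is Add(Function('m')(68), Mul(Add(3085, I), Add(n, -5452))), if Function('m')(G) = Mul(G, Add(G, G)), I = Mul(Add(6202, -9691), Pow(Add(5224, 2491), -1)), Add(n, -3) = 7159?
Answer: Rational(8152941476, 1543) ≈ 5.2838e+6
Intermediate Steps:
n = 7162 (n = Add(3, 7159) = 7162)
I = Rational(-3489, 7715) (I = Mul(-3489, Pow(7715, -1)) = Mul(-3489, Rational(1, 7715)) = Rational(-3489, 7715) ≈ -0.45224)
Function('m')(G) = Mul(2, Pow(G, 2)) (Function('m')(G) = Mul(G, Mul(2, G)) = Mul(2, Pow(G, 2)))
Add(Function('m')(68), Mul(Add(3085, I), Add(n, -5452))) = Add(Mul(2, Pow(68, 2)), Mul(Add(3085, Rational(-3489, 7715)), Add(7162, -5452))) = Add(Mul(2, 4624), Mul(Rational(23797286, 7715), 1710)) = Add(9248, Rational(8138671812, 1543)) = Rational(8152941476, 1543)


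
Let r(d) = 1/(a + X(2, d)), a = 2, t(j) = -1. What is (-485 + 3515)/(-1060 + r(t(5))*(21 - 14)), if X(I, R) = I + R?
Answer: -9090/3173 ≈ -2.8648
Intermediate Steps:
r(d) = 1/(4 + d) (r(d) = 1/(2 + (2 + d)) = 1/(4 + d))
(-485 + 3515)/(-1060 + r(t(5))*(21 - 14)) = (-485 + 3515)/(-1060 + (21 - 14)/(4 - 1)) = 3030/(-1060 + 7/3) = 3030/(-3173/3) = 3030*(-3/3173) = -9090/3173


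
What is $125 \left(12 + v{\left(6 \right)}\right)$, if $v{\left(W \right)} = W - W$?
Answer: $1500$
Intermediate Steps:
$v{\left(W \right)} = 0$
$125 \left(12 + v{\left(6 \right)}\right) = 125 \left(12 + 0\right) = 125 \cdot 12 = 1500$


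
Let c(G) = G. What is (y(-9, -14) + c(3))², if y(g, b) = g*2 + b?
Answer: 841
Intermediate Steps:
y(g, b) = b + 2*g (y(g, b) = 2*g + b = b + 2*g)
(y(-9, -14) + c(3))² = ((-14 + 2*(-9)) + 3)² = ((-14 - 18) + 3)² = (-32 + 3)² = (-29)² = 841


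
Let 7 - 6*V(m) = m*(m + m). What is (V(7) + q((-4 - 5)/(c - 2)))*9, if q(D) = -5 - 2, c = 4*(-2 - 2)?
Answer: -399/2 ≈ -199.50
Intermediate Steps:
c = -16 (c = 4*(-4) = -16)
V(m) = 7/6 - m²/3 (V(m) = 7/6 - m*(m + m)/6 = 7/6 - m*2*m/6 = 7/6 - m²/3)
q(D) = -7
(V(7) + q((-4 - 5)/(c - 2)))*9 = ((7/6 - ⅓*7²) - 7)*9 = ((7/6 - ⅓*49) - 7)*9 = ((7/6 - 49/3) - 7)*9 = (-91/6 - 7)*9 = -133/6*9 = -399/2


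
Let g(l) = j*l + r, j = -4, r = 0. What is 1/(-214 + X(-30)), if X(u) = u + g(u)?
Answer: -1/124 ≈ -0.0080645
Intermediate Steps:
g(l) = -4*l (g(l) = -4*l + 0 = -4*l)
X(u) = -3*u (X(u) = u - 4*u = -3*u)
1/(-214 + X(-30)) = 1/(-214 - 3*(-30)) = 1/(-214 + 90) = 1/(-124) = -1/124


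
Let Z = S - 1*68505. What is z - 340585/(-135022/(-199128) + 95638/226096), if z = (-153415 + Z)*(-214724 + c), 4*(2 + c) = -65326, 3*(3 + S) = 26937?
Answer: 21777216706432426400/442608373 ≈ 4.9202e+10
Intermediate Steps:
S = 8976 (S = -3 + (⅓)*26937 = -3 + 8979 = 8976)
Z = -59529 (Z = 8976 - 1*68505 = 8976 - 68505 = -59529)
c = -32667/2 (c = -2 + (¼)*(-65326) = -2 - 32663/2 = -32667/2 ≈ -16334.)
z = 49202308280 (z = (-153415 - 59529)*(-214724 - 32667/2) = -212944*(-462115/2) = 49202308280)
z - 340585/(-135022/(-199128) + 95638/226096) = 49202308280 - 340585/(-135022/(-199128) + 95638/226096) = 49202308280 - 340585/(-135022*(-1/199128) + 95638*(1/226096)) = 49202308280 - 340585/(67511/99564 + 47819/113048) = 49202308280 - 340585/3098258611/2813877768 = 49202308280 - 340585*2813877768/3098258611 = 49202308280 - 136909222802040/442608373 = 21777216706432426400/442608373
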